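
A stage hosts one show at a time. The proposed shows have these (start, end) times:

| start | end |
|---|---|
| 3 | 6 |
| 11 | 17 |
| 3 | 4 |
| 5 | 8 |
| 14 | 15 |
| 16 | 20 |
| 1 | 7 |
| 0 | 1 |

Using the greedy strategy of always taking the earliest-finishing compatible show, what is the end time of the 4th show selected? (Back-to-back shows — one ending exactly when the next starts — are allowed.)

15

Sorted by end: (0,1)  (3,4)  (3,6)  (1,7)  (5,8)  (14,15)  (11,17)  (16,20)
take (0,1); take (3,4); skip (3,6); take (5,8); take (14,15); skip (11,17); take (16,20).
Selected: (0,1) (3,4) (5,8) (14,15) (16,20)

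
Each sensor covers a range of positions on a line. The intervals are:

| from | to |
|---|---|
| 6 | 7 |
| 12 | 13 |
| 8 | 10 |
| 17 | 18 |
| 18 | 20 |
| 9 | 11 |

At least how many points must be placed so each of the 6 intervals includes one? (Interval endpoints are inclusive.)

4

By right end: [6,7]  [8,10]  [9,11]  [12,13]  [17,18]  [18,20]
[6,7] uncovered → point at 7; [8,10] uncovered → point at 10; [12,13] uncovered → point at 13; [17,18] uncovered → point at 18.
Points: 7, 10, 13, 18 (4 total).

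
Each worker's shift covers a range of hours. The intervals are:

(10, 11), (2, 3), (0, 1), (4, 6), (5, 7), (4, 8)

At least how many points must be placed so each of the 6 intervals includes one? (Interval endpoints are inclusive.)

Process intervals by earliest right end; each time one isn't hit yet, stab at its right endpoint.
By right end: [0,1]  [2,3]  [4,6]  [5,7]  [4,8]  [10,11]
[0,1] uncovered → point at 1; [2,3] uncovered → point at 3; [4,6] uncovered → point at 6; [10,11] uncovered → point at 11.
Points: 1, 3, 6, 11 (4 total).

4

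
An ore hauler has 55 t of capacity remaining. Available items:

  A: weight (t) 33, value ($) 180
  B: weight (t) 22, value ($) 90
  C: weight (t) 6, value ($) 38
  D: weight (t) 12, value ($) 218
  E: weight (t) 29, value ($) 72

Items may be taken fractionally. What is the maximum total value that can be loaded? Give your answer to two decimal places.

452.36

Greedy by value/weight ratio, highest first.
Ratios (sorted): D 18.17, C 6.33, A 5.45, B 4.09, E 2.48
take D (12 @ 218); take C (6 @ 38); take A (33 @ 180); take 4/22 of B → 16.36. Capacity used 55/55.
Total value = 452.36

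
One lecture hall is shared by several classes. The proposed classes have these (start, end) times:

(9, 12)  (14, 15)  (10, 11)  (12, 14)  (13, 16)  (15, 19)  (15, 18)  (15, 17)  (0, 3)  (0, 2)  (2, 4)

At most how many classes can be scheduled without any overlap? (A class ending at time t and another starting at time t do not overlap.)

6

By end time: (0,2), (0,3), (2,4), (10,11), (9,12), (12,14), (14,15), (13,16), (15,17), (15,18), (15,19).
Pick (0,2); next start ≥ 2 → (2,4); next start ≥ 4 → (10,11); next start ≥ 11 → (12,14); next start ≥ 14 → (14,15); next start ≥ 15 → (15,17).
Selected 6 classes.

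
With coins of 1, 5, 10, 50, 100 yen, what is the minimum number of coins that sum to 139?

9

Use the largest denomination that fits, subtract, and repeat.
139 − 1×100→39 − 3×10→9 − 1×5→4 − 4×1→0
Total coins = 1 + 3 + 1 + 4 = 9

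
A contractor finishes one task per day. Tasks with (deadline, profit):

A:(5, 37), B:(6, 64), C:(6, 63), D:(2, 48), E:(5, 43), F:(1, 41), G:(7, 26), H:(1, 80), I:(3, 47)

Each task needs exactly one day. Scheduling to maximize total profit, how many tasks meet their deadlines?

Sort by profit descending; place each in the latest free slot ≤ its deadline.
Profit order: H=80 B=64 C=63 D=48 I=47 E=43 F=41 A=37 G=26
Assign: H→slot 1, B→slot 6, C→slot 5, D→slot 2, I→slot 3, E→slot 4, F skipped, A skipped, G→slot 7.
Slots: [1:H] [2:D] [3:I] [4:E] [5:C] [6:B] [7:G]
7 of 9 scheduled.

7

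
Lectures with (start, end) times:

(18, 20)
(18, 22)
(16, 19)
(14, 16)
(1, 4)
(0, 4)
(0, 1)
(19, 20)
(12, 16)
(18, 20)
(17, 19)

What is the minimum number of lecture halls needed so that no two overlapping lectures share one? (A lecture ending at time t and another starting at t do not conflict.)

starts: [0, 0, 1, 12, 14, 16, 17, 18, 18, 18, 19]
ends:   [1, 4, 4, 16, 16, 19, 19, 20, 20, 20, 22]
s0→1 s0→2 e1→1 s1→2 e4→1 e4→0 s12→1 s14→2 e16→1 e16→0 s16→1 s17→2 s18→3 s18→4 s18→5  — peak 5.

5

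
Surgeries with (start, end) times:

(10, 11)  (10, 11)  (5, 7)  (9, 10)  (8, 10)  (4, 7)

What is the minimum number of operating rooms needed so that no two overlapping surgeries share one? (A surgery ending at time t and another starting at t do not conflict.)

starts: [4, 5, 8, 9, 10, 10]
ends:   [7, 7, 10, 10, 11, 11]
s4→1 s5→2  — peak 2.

2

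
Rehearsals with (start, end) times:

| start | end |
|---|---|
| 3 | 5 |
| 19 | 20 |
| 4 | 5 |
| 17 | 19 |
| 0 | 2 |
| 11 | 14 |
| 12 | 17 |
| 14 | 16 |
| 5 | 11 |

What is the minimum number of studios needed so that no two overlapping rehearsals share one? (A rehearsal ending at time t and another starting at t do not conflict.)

2

Events (time:±→running): 0:+→1 2:-→0 3:+→1 4:+→2 … peak 2.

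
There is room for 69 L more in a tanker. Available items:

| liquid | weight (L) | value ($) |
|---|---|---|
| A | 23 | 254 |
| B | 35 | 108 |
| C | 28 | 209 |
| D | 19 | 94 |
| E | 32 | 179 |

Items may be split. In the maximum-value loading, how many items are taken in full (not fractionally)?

2

Greedy by value/weight ratio, highest first.
Ratios (sorted): A 11.04, C 7.46, E 5.59, D 4.95, B 3.09
take A (23 @ 254); take C (28 @ 209); take 18/32 of E → 100.69. Capacity used 69/69.
2 item(s) taken whole; one partial (take 18/32 of E).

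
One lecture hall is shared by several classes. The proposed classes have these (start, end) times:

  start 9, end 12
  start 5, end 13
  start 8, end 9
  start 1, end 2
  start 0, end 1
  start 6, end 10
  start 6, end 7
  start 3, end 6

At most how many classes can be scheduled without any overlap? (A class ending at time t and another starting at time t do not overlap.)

Sorted by end: (0,1)  (1,2)  (3,6)  (6,7)  (8,9)  (6,10)  (9,12)  (5,13)
take (0,1); take (1,2); take (3,6); take (6,7); take (8,9); skip (6,10); take (9,12); skip (5,13).
Selected 6 classes.

6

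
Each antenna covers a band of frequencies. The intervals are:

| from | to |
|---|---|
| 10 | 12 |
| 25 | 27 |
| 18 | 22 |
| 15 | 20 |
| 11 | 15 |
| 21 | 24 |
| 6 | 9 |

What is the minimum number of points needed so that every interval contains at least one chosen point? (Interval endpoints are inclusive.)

5

By right end: [6,9]  [10,12]  [11,15]  [15,20]  [18,22]  [21,24]  [25,27]
[6,9] uncovered → point at 9; [10,12] uncovered → point at 12; [15,20] uncovered → point at 20; [21,24] uncovered → point at 24; [25,27] uncovered → point at 27.
Points: 9, 12, 20, 24, 27 (5 total).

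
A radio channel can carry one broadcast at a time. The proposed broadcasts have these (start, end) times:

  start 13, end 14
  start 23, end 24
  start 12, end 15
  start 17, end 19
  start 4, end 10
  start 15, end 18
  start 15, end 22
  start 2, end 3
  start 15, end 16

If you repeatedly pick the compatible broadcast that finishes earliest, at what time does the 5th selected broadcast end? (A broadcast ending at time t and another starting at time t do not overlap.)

19

Sort by end time and greedily take each interval whose start is ≥ the last chosen end.
Sorted by end: (2,3)  (4,10)  (13,14)  (12,15)  (15,16)  (15,18)  (17,19)  (15,22)  (23,24)
take (2,3); take (4,10); take (13,14); take (15,16); take (17,19); take (23,24).
Selected: (2,3) (4,10) (13,14) (15,16) (17,19) (23,24)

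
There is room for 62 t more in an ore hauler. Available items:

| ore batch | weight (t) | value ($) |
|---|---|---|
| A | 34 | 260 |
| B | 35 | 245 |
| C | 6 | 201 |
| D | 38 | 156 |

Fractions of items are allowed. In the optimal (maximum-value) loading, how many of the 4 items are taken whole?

Sort by value per unit weight and fill in that order.
Order: C (201/6=33.50) > A (260/34=7.65) > B (245/35=7.00) > D (156/38=4.11)
Fill: take C (6 @ 201) → take A (34 @ 260) → take 22/35 of B → 154.00; 62/62 used.
2 item(s) taken whole; one partial (take 22/35 of B).

2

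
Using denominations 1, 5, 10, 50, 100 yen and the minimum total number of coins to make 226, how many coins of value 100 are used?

2

Use the largest denomination that fits, subtract, and repeat.
226 = 2×100 + 2×10 + 1×5 + 1×1
Count of 100: 2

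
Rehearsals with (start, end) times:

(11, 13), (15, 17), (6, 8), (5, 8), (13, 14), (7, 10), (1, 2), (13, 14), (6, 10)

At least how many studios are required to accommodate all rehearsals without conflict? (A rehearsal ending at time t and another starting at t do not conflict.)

Count concurrent intervals with a sweep; the peak is the room count.
Events (time:±→running): 1:+→1 2:-→0 5:+→1 6:+→2 6:+→3 7:+→4 … peak 4.

4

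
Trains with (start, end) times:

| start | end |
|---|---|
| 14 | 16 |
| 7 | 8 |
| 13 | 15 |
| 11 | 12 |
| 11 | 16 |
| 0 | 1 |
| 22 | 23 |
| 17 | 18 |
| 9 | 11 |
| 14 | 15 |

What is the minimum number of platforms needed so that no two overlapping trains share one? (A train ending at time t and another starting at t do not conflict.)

4

Events (time:±→running): 0:+→1 1:-→0 7:+→1 8:-→0 9:+→1 11:-→0 11:+→1 11:+→2 12:-→1 13:+→2 14:+→3 14:+→4 … peak 4.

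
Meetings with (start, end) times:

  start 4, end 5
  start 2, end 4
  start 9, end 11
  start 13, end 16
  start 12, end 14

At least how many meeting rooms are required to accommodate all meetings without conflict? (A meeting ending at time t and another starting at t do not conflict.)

2

Events (time:±→running): 2:+→1 4:-→0 4:+→1 5:-→0 9:+→1 11:-→0 12:+→1 13:+→2 … peak 2.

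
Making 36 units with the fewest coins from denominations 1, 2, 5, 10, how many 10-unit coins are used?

3

Greedy: take as many of the largest coin as possible, then repeat with the remainder.
36 − 3×10→6 − 1×5→1 − 1×1→0
Count of 10: 3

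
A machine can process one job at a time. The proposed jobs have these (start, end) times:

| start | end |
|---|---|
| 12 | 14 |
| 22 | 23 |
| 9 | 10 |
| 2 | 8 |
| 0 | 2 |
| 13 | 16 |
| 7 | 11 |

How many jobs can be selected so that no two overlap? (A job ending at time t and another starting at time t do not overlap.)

Order by finish time; keep every interval that doesn't clash with the previous kept one.
Sorted by end: (0,2)  (2,8)  (9,10)  (7,11)  (12,14)  (13,16)  (22,23)
take (0,2); take (2,8); take (9,10); take (12,14); take (22,23).
Selected 5 jobs.

5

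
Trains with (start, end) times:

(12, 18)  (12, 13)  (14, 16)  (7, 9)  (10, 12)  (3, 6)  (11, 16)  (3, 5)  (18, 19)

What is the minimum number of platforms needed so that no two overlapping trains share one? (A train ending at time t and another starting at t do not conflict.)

Count concurrent intervals with a sweep; the peak is the room count.
starts: [3, 3, 7, 10, 11, 12, 12, 14, 18]
ends:   [5, 6, 9, 12, 13, 16, 16, 18, 19]
s3→1 s3→2 e5→1 e6→0 s7→1 e9→0 s10→1 s11→2 e12→1 s12→2 s12→3  — peak 3.

3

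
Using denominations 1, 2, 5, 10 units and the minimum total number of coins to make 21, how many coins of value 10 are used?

Use the largest denomination that fits, subtract, and repeat.
21 = 2×10 + 1×1
Count of 10: 2

2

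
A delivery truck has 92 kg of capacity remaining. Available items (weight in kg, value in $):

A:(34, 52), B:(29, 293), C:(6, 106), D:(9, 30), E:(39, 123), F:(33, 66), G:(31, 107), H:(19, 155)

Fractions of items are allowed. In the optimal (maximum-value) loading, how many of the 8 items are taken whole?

4

Order: C (106/6=17.67) > B (293/29=10.10) > H (155/19=8.16) > G (107/31=3.45) > D (30/9=3.33) > E (123/39=3.15) > F (66/33=2.00) > A (52/34=1.53)
Fill: take C (6 @ 106) → take B (29 @ 293) → take H (19 @ 155) → take G (31 @ 107) → take 7/9 of D → 23.33; 92/92 used.
4 item(s) taken whole; one partial (take 7/9 of D).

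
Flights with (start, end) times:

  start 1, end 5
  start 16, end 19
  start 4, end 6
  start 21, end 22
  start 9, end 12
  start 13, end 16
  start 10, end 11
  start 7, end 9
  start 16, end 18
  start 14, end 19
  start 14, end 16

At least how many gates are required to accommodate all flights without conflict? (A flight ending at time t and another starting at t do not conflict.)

Count concurrent intervals with a sweep; the peak is the room count.
Events (time:±→running): 1:+→1 4:+→2 5:-→1 6:-→0 7:+→1 9:-→0 9:+→1 10:+→2 11:-→1 12:-→0 13:+→1 14:+→2 14:+→3 … peak 3.

3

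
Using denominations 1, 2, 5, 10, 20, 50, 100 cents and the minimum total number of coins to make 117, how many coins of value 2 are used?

1

117 = 1×100 + 1×10 + 1×5 + 1×2
Count of 2: 1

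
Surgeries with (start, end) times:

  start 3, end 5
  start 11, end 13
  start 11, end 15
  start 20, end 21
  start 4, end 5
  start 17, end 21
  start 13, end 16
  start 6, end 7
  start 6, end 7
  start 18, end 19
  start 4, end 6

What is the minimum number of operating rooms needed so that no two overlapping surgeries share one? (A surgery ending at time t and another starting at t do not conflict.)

starts: [3, 4, 4, 6, 6, 11, 11, 13, 17, 18, 20]
ends:   [5, 5, 6, 7, 7, 13, 15, 16, 19, 21, 21]
s3→1 s4→2 s4→3  — peak 3.

3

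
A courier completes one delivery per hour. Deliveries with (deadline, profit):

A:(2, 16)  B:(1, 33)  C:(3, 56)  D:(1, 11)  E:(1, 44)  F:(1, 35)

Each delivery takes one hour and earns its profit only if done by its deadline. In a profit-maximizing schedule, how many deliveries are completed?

3

Sort by profit descending; place each in the latest free slot ≤ its deadline.
By profit: C(d3,56), E(d1,44), F(d1,35), B(d1,33), A(d2,16), D(d1,11)
C→slot 3; E→slot 1; F skipped; B skipped; A→slot 2; D skipped.
3 of 6 scheduled.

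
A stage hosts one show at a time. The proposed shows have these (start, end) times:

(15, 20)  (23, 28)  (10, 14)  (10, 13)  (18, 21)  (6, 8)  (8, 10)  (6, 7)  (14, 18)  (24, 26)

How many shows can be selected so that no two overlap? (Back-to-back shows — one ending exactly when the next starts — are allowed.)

6

Sorted by end: (6,7)  (6,8)  (8,10)  (10,13)  (10,14)  (14,18)  (15,20)  (18,21)  (24,26)  (23,28)
take (6,7); take (8,10); take (10,13); take (14,18); take (18,21); take (24,26).
Selected 6 shows.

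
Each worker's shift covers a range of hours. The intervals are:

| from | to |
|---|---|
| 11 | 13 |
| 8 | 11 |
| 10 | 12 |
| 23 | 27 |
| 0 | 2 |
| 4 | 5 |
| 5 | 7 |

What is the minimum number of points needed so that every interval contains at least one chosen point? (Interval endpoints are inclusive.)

Sort by right endpoint; whenever an interval is uncovered, place a point at its right end.
Sorted: [0,2] [4,5] [5,7] [8,11] [10,12] [11,13] [23,27]
{[0,2]} hit by 2; {[4,5],[5,7]} hit by 5; {[8,11],[10,12],[11,13]} hit by 11; {[23,27]} hit by 27.
Points: 2, 5, 11, 27 (4 total).

4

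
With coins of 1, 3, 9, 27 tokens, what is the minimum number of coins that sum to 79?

79 = 2×27 + 2×9 + 2×3 + 1×1
Total coins = 2 + 2 + 2 + 1 = 7

7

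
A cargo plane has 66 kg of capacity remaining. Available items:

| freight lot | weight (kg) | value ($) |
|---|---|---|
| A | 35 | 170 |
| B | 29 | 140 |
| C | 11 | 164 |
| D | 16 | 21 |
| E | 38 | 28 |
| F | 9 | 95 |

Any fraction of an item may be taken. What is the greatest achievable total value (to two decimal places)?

Sort by value per unit weight and fill in that order.
Order: C (164/11=14.91) > F (95/9=10.56) > A (170/35=4.86) > B (140/29=4.83) > D (21/16=1.31) > E (28/38=0.74)
Fill: take C (11 @ 164) → take F (9 @ 95) → take A (35 @ 170) → take 11/29 of B → 53.10; 66/66 used.
Total value = 482.10

482.10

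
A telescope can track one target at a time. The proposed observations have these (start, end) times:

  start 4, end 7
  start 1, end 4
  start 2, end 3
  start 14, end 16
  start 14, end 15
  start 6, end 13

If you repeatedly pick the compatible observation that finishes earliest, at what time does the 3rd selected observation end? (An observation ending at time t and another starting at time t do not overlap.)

Sorted by end: (2,3)  (1,4)  (4,7)  (6,13)  (14,15)  (14,16)
take (2,3); take (4,7); skip (6,13); take (14,15); skip (14,16).
Selected: (2,3) (4,7) (14,15)

15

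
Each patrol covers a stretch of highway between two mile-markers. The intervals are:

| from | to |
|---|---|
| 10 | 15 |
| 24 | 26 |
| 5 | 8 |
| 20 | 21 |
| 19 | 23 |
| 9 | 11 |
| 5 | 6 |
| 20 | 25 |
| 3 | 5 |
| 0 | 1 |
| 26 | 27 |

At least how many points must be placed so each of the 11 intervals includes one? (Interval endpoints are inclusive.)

By right end: [0,1]  [3,5]  [5,6]  [5,8]  [9,11]  [10,15]  [20,21]  [19,23]  [20,25]  [24,26]  [26,27]
[0,1] uncovered → point at 1; [3,5] uncovered → point at 5; [9,11] uncovered → point at 11; [20,21] uncovered → point at 21; [24,26] uncovered → point at 26.
Points: 1, 5, 11, 21, 26 (5 total).

5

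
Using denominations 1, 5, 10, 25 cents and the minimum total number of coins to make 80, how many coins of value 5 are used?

80 − 3×25→5 − 1×5→0
Count of 5: 1

1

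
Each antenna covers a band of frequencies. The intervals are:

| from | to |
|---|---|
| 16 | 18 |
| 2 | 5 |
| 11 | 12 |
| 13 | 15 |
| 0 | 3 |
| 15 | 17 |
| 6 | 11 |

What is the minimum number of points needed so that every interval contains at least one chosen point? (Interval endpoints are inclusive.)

4

Process intervals by earliest right end; each time one isn't hit yet, stab at its right endpoint.
By right end: [0,3]  [2,5]  [6,11]  [11,12]  [13,15]  [15,17]  [16,18]
[0,3] uncovered → point at 3; [6,11] uncovered → point at 11; [13,15] uncovered → point at 15; [16,18] uncovered → point at 18.
Points: 3, 11, 15, 18 (4 total).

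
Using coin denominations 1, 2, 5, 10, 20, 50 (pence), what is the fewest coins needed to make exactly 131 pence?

5

Use the largest denomination that fits, subtract, and repeat.
131 − 2×50→31 − 1×20→11 − 1×10→1 − 1×1→0
Total coins = 2 + 1 + 1 + 1 = 5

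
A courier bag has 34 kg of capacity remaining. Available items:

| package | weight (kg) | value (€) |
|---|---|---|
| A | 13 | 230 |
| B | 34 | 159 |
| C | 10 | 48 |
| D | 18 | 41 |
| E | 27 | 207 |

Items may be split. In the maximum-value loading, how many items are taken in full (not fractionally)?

1

Greedy by value/weight ratio, highest first.
Ratios (sorted): A 17.69, E 7.67, C 4.80, B 4.68, D 2.28
take A (13 @ 230); take 21/27 of E → 161.00. Capacity used 34/34.
1 item(s) taken whole; one partial (take 21/27 of E).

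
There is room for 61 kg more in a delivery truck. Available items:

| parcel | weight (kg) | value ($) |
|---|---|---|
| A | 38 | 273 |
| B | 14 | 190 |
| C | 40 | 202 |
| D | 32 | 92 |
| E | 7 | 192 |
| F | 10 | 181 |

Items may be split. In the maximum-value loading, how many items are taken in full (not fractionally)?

Ratios (sorted): E 27.43, F 18.10, B 13.57, A 7.18, C 5.05, D 2.88
take E (7 @ 192); take F (10 @ 181); take B (14 @ 190); take 30/38 of A → 215.53. Capacity used 61/61.
3 item(s) taken whole; one partial (take 30/38 of A).

3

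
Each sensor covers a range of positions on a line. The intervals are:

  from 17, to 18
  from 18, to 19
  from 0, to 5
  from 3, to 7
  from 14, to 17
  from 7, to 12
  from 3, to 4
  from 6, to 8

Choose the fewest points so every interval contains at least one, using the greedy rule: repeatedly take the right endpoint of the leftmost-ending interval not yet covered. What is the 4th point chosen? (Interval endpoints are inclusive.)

By right end: [3,4]  [0,5]  [3,7]  [6,8]  [7,12]  [14,17]  [17,18]  [18,19]
[3,4] uncovered → point at 4; [6,8] uncovered → point at 8; [14,17] uncovered → point at 17; [18,19] uncovered → point at 19.
Points: 4, 8, 17, 19 (4 total).

19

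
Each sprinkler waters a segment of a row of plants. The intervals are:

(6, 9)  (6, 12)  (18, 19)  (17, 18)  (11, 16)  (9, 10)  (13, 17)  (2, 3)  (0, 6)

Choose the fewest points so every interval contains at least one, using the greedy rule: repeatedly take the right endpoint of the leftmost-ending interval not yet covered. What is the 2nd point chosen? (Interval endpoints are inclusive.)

Process intervals by earliest right end; each time one isn't hit yet, stab at its right endpoint.
Sorted: [2,3] [0,6] [6,9] [9,10] [6,12] [11,16] [13,17] [17,18] [18,19]
{[2,3],[0,6]} hit by 3; {[6,9],[9,10],[6,12]} hit by 9; {[11,16],[13,17]} hit by 16; {[17,18],[18,19]} hit by 18.
Points: 3, 9, 16, 18 (4 total).

9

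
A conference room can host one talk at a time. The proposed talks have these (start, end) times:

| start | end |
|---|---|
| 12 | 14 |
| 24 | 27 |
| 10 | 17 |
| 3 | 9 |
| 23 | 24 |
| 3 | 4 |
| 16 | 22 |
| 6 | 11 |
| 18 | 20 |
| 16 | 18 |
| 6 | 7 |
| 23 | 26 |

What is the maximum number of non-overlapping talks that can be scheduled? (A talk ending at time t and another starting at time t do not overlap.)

Greedy by earliest finish: after sorting by end time, pick each interval compatible with the last pick.
Sorted by end: (3,4)  (6,7)  (3,9)  (6,11)  (12,14)  (10,17)  (16,18)  (18,20)  (16,22)  (23,24)  (23,26)  (24,27)
take (3,4); take (6,7); skip (6,11); take (12,14); take (16,18); take (18,20); take (23,24); skip (23,26); take (24,27).
Selected 7 talks.

7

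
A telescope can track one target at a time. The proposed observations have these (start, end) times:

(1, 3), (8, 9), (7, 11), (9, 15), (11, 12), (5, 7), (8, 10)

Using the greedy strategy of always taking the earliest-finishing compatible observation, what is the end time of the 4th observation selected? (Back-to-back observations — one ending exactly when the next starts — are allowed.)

Order by finish time; keep every interval that doesn't clash with the previous kept one.
By end time: (1,3), (5,7), (8,9), (8,10), (7,11), (11,12), (9,15).
Pick (1,3); next start ≥ 3 → (5,7); next start ≥ 7 → (8,9); next start ≥ 9 → (11,12).
Selected: (1,3) (5,7) (8,9) (11,12)

12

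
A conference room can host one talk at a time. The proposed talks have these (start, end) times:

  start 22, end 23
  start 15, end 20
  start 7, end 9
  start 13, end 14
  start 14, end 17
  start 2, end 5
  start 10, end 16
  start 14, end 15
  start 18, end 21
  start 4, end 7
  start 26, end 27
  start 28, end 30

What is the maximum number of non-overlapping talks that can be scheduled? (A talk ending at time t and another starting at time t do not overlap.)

8

Sorted by end: (2,5)  (4,7)  (7,9)  (13,14)  (14,15)  (10,16)  (14,17)  (15,20)  (18,21)  (22,23)  (26,27)  (28,30)
take (2,5); take (7,9); take (13,14); take (14,15); take (15,20); take (22,23); take (26,27); take (28,30).
Selected 8 talks.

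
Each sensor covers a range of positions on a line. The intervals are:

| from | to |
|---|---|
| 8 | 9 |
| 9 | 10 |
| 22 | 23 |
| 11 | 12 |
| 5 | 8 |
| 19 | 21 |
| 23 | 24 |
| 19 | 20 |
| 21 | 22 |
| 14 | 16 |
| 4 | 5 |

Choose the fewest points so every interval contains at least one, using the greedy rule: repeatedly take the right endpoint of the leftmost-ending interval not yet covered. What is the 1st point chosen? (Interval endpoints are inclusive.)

5

Process intervals by earliest right end; each time one isn't hit yet, stab at its right endpoint.
By right end: [4,5]  [5,8]  [8,9]  [9,10]  [11,12]  [14,16]  [19,20]  [19,21]  [21,22]  [22,23]  [23,24]
[4,5] uncovered → point at 5; [8,9] uncovered → point at 9; [11,12] uncovered → point at 12; [14,16] uncovered → point at 16; [19,20] uncovered → point at 20; [21,22] uncovered → point at 22; [23,24] uncovered → point at 24.
Points: 5, 9, 12, 16, 20, 22, 24 (7 total).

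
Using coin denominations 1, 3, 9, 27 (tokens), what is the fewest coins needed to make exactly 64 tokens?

Greedy: take as many of the largest coin as possible, then repeat with the remainder.
64 = 2×27 + 1×9 + 1×1
Total coins = 2 + 1 + 1 = 4

4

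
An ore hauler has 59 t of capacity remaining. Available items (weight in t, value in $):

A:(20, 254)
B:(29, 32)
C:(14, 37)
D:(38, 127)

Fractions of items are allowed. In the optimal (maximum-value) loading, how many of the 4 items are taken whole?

Ratios (sorted): A 12.70, D 3.34, C 2.64, B 1.10
take A (20 @ 254); take D (38 @ 127); take 1/14 of C → 2.64. Capacity used 59/59.
2 item(s) taken whole; one partial (take 1/14 of C).

2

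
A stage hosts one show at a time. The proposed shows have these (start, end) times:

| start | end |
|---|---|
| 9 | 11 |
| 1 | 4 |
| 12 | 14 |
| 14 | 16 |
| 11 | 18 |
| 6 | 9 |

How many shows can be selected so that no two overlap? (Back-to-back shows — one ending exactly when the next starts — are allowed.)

Sorted by end: (1,4)  (6,9)  (9,11)  (12,14)  (14,16)  (11,18)
take (1,4); take (6,9); take (9,11); take (12,14); take (14,16); skip (11,18).
Selected 5 shows.

5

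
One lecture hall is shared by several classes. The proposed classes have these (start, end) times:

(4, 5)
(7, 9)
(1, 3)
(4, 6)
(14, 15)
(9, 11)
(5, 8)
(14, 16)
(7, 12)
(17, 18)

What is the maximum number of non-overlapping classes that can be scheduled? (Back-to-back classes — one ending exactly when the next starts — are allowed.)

6

Order by finish time; keep every interval that doesn't clash with the previous kept one.
Sorted by end: (1,3)  (4,5)  (4,6)  (5,8)  (7,9)  (9,11)  (7,12)  (14,15)  (14,16)  (17,18)
take (1,3); take (4,5); skip (4,6); take (5,8); take (9,11); take (14,15); take (17,18).
Selected 6 classes.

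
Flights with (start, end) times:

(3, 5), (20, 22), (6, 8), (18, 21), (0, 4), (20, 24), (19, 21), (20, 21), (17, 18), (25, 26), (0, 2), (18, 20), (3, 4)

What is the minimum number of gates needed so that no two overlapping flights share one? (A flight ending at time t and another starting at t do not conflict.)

5

Count concurrent intervals with a sweep; the peak is the room count.
Events (time:±→running): 0:+→1 0:+→2 2:-→1 3:+→2 3:+→3 4:-→2 4:-→1 5:-→0 6:+→1 8:-→0 17:+→1 18:-→0 18:+→1 18:+→2 19:+→3 20:-→2 20:+→3 20:+→4 20:+→5 … peak 5.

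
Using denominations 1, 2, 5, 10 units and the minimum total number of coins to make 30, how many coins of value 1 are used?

0

30 − 3×10→0
Count of 1: 0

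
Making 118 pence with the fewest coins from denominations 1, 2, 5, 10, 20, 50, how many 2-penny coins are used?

Greedy: take as many of the largest coin as possible, then repeat with the remainder.
118 − 2×50→18 − 1×10→8 − 1×5→3 − 1×2→1 − 1×1→0
Count of 2: 1

1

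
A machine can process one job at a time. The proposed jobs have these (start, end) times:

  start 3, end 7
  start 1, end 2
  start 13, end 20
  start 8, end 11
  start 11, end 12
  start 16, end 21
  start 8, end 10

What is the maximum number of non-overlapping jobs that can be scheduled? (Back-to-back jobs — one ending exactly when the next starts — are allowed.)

5

By end time: (1,2), (3,7), (8,10), (8,11), (11,12), (13,20), (16,21).
Pick (1,2); next start ≥ 2 → (3,7); next start ≥ 7 → (8,10); next start ≥ 10 → (11,12); next start ≥ 12 → (13,20).
Selected 5 jobs.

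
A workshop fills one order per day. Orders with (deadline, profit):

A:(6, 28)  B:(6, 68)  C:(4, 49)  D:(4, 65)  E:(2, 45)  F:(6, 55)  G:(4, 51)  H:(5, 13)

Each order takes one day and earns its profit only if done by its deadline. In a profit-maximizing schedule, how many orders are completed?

Take jobs in profit order; each goes to the latest open slot no later than its deadline.
By profit: B(d6,68), D(d4,65), F(d6,55), G(d4,51), C(d4,49), E(d2,45), A(d6,28), H(d5,13)
B→slot 6; D→slot 4; F→slot 5; G→slot 3; C→slot 2; E→slot 1; A skipped; H skipped.
6 of 8 scheduled.

6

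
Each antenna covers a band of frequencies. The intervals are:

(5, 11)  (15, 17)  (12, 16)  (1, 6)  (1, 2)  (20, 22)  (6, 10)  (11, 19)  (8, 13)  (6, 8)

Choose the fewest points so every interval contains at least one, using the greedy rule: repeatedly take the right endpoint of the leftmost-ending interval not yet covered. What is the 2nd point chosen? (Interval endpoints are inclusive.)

8

Process intervals by earliest right end; each time one isn't hit yet, stab at its right endpoint.
By right end: [1,2]  [1,6]  [6,8]  [6,10]  [5,11]  [8,13]  [12,16]  [15,17]  [11,19]  [20,22]
[1,2] uncovered → point at 2; [6,8] uncovered → point at 8; [12,16] uncovered → point at 16; [20,22] uncovered → point at 22.
Points: 2, 8, 16, 22 (4 total).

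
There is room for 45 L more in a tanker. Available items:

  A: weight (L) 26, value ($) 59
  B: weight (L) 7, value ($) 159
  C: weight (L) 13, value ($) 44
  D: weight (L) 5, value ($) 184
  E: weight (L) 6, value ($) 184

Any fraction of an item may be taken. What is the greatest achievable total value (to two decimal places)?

Ratios (sorted): D 36.80, E 30.67, B 22.71, C 3.38, A 2.27
take D (5 @ 184); take E (6 @ 184); take B (7 @ 159); take C (13 @ 44); take 14/26 of A → 31.77. Capacity used 45/45.
Total value = 602.77

602.77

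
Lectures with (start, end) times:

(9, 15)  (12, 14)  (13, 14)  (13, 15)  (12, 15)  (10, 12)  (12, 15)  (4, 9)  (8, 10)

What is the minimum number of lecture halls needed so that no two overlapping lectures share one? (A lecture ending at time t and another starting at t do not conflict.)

6

starts: [4, 8, 9, 10, 12, 12, 12, 13, 13]
ends:   [9, 10, 12, 14, 14, 15, 15, 15, 15]
s4→1 s8→2 e9→1 s9→2 e10→1 s10→2 e12→1 s12→2 s12→3 s12→4 s13→5 s13→6  — peak 6.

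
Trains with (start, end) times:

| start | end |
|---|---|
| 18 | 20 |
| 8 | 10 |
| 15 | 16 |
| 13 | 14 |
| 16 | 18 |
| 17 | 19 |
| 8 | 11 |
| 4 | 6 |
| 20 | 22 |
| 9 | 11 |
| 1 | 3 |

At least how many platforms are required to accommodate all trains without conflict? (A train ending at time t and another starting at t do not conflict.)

3

Count concurrent intervals with a sweep; the peak is the room count.
Events (time:±→running): 1:+→1 3:-→0 4:+→1 6:-→0 8:+→1 8:+→2 9:+→3 … peak 3.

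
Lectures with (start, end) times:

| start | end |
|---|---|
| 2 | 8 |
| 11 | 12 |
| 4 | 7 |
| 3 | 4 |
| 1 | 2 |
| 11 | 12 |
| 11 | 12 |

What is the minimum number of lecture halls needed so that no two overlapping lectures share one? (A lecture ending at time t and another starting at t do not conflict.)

starts: [1, 2, 3, 4, 11, 11, 11]
ends:   [2, 4, 7, 8, 12, 12, 12]
s1→1 e2→0 s2→1 s3→2 e4→1 s4→2 e7→1 e8→0 s11→1 s11→2 s11→3  — peak 3.

3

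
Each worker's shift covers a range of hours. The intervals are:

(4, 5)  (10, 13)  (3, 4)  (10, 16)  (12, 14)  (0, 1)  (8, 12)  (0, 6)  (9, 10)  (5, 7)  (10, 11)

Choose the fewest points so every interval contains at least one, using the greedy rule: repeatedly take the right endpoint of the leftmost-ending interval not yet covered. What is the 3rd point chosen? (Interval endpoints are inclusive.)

Sort by right endpoint; whenever an interval is uncovered, place a point at its right end.
By right end: [0,1]  [3,4]  [4,5]  [0,6]  [5,7]  [9,10]  [10,11]  [8,12]  [10,13]  [12,14]  [10,16]
[0,1] uncovered → point at 1; [3,4] uncovered → point at 4; [5,7] uncovered → point at 7; [9,10] uncovered → point at 10; [12,14] uncovered → point at 14.
Points: 1, 4, 7, 10, 14 (5 total).

7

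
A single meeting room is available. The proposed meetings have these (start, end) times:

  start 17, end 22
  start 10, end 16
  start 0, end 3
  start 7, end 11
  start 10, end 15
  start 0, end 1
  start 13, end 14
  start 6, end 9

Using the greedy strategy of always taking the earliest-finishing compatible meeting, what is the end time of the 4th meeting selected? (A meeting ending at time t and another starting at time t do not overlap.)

22

By end time: (0,1), (0,3), (6,9), (7,11), (13,14), (10,15), (10,16), (17,22).
Pick (0,1); next start ≥ 1 → (6,9); next start ≥ 9 → (13,14); next start ≥ 14 → (17,22).
Selected: (0,1) (6,9) (13,14) (17,22)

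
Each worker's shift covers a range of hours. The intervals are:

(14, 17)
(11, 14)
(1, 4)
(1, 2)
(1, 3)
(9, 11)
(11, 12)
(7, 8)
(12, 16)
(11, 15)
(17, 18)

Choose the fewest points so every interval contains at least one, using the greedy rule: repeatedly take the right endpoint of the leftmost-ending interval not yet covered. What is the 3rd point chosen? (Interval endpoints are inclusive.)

11

By right end: [1,2]  [1,3]  [1,4]  [7,8]  [9,11]  [11,12]  [11,14]  [11,15]  [12,16]  [14,17]  [17,18]
[1,2] uncovered → point at 2; [7,8] uncovered → point at 8; [9,11] uncovered → point at 11; [12,16] uncovered → point at 16; [17,18] uncovered → point at 18.
Points: 2, 8, 11, 16, 18 (5 total).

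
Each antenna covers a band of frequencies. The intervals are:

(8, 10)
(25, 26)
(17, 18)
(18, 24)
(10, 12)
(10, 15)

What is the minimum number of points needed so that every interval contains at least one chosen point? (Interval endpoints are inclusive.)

Sort by right endpoint; whenever an interval is uncovered, place a point at its right end.
Sorted: [8,10] [10,12] [10,15] [17,18] [18,24] [25,26]
{[8,10],[10,12],[10,15]} hit by 10; {[17,18],[18,24]} hit by 18; {[25,26]} hit by 26.
Points: 10, 18, 26 (3 total).

3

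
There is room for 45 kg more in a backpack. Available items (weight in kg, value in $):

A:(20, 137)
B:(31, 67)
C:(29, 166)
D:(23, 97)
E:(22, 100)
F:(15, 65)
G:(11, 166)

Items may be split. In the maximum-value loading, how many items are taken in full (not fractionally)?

Greedy by value/weight ratio, highest first.
Ratios (sorted): G 15.09, A 6.85, C 5.72, E 4.55, F 4.33, D 4.22, B 2.16
take G (11 @ 166); take A (20 @ 137); take 14/29 of C → 80.14. Capacity used 45/45.
2 item(s) taken whole; one partial (take 14/29 of C).

2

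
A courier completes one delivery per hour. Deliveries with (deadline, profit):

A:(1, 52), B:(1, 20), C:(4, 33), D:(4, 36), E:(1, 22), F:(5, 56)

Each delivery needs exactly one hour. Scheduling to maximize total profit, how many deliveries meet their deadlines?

4

Sort by profit descending; place each in the latest free slot ≤ its deadline.
Profit order: F=56 A=52 D=36 C=33 E=22 B=20
Assign: F→slot 5, A→slot 1, D→slot 4, C→slot 3, E skipped, B skipped.
Slots: [1:A] [3:C] [4:D] [5:F]
4 of 6 scheduled.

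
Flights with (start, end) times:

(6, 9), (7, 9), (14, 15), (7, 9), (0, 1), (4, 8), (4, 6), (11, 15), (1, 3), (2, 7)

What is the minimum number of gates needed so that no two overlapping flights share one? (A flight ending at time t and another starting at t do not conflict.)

4

The answer is the maximum number of intervals overlapping at any instant.
Events (time:±→running): 0:+→1 1:-→0 1:+→1 2:+→2 3:-→1 4:+→2 4:+→3 6:-→2 6:+→3 7:-→2 7:+→3 7:+→4 … peak 4.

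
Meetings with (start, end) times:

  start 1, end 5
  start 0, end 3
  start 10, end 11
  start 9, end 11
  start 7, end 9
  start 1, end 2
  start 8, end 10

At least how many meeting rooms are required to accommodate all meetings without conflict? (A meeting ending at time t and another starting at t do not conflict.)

3

Count concurrent intervals with a sweep; the peak is the room count.
starts: [0, 1, 1, 7, 8, 9, 10]
ends:   [2, 3, 5, 9, 10, 11, 11]
s0→1 s1→2 s1→3  — peak 3.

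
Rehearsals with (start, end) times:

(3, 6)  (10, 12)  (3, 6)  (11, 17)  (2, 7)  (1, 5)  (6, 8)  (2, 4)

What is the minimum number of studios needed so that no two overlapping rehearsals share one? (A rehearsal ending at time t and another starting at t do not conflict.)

The answer is the maximum number of intervals overlapping at any instant.
Events (time:±→running): 1:+→1 2:+→2 2:+→3 3:+→4 3:+→5 … peak 5.

5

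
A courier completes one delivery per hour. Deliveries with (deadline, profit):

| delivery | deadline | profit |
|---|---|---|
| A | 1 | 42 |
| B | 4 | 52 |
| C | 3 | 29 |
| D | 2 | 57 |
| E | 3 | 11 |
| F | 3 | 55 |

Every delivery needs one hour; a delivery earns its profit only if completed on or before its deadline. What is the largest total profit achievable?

Take jobs in profit order; each goes to the latest open slot no later than its deadline.
By profit: D(d2,57), F(d3,55), B(d4,52), A(d1,42), C(d3,29), E(d3,11)
D→slot 2; F→slot 3; B→slot 4; A→slot 1; C skipped; E skipped.
Profit = 42 + 57 + 55 + 52 = 206

206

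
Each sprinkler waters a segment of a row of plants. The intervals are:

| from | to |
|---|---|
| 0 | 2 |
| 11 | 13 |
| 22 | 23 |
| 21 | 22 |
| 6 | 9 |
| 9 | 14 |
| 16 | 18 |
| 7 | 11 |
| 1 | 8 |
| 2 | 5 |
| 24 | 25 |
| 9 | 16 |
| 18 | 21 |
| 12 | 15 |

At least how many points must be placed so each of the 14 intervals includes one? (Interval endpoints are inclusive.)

By right end: [0,2]  [2,5]  [1,8]  [6,9]  [7,11]  [11,13]  [9,14]  [12,15]  [9,16]  [16,18]  [18,21]  [21,22]  [22,23]  [24,25]
[0,2] uncovered → point at 2; [6,9] uncovered → point at 9; [11,13] uncovered → point at 13; [16,18] uncovered → point at 18; [21,22] uncovered → point at 22; [24,25] uncovered → point at 25.
Points: 2, 9, 13, 18, 22, 25 (6 total).

6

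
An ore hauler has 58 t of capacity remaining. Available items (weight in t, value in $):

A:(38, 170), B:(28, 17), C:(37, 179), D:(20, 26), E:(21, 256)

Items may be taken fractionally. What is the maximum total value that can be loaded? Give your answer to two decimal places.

Order: E (256/21=12.19) > C (179/37=4.84) > A (170/38=4.47) > D (26/20=1.30) > B (17/28=0.61)
Fill: take E (21 @ 256) → take C (37 @ 179); 58/58 used.
Total value = 435.00

435.00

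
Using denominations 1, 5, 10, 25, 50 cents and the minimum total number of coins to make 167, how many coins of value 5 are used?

Use the largest denomination that fits, subtract, and repeat.
167 − 3×50→17 − 1×10→7 − 1×5→2 − 2×1→0
Count of 5: 1

1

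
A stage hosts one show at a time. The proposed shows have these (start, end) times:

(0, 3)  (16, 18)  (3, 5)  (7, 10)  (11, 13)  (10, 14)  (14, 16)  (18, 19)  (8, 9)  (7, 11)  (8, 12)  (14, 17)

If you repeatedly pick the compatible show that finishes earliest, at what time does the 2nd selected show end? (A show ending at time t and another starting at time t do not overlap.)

Greedy by earliest finish: after sorting by end time, pick each interval compatible with the last pick.
Sorted by end: (0,3)  (3,5)  (8,9)  (7,10)  (7,11)  (8,12)  (11,13)  (10,14)  (14,16)  (14,17)  (16,18)  (18,19)
take (0,3); take (3,5); take (8,9); skip (7,10); take (11,13); take (14,16); take (16,18); take (18,19).
Selected: (0,3) (3,5) (8,9) (11,13) (14,16) (16,18) (18,19)

5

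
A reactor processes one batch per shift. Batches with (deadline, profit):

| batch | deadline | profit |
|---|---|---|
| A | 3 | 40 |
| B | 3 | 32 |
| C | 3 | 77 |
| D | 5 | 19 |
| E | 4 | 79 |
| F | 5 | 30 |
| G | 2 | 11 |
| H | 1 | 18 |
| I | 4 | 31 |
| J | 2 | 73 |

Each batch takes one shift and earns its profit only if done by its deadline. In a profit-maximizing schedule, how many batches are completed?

5

Sort by profit descending; place each in the latest free slot ≤ its deadline.
Profit order: E=79 C=77 J=73 A=40 B=32 I=31 F=30 D=19 H=18 G=11
Assign: E→slot 4, C→slot 3, J→slot 2, A→slot 1, B skipped, I skipped, F→slot 5, D skipped, H skipped, G skipped.
Slots: [1:A] [2:J] [3:C] [4:E] [5:F]
5 of 10 scheduled.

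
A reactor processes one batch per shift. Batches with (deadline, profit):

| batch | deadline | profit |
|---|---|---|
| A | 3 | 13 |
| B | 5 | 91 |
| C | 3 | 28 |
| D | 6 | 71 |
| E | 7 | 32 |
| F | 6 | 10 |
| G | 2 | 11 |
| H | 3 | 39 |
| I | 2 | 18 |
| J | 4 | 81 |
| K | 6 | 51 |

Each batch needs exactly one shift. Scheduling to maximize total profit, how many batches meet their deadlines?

Profit order: B=91 J=81 D=71 K=51 H=39 E=32 C=28 I=18 A=13 G=11 F=10
Assign: B→slot 5, J→slot 4, D→slot 6, K→slot 3, H→slot 2, E→slot 7, C→slot 1, I skipped, A skipped, G skipped, F skipped.
Slots: [1:C] [2:H] [3:K] [4:J] [5:B] [6:D] [7:E]
7 of 11 scheduled.

7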